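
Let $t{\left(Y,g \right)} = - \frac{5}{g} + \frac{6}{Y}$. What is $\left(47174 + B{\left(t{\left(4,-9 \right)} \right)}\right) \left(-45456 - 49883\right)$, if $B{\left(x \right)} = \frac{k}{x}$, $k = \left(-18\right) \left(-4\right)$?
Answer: $- \frac{166531872826}{37} \approx -4.5009 \cdot 10^{9}$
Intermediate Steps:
$k = 72$
$B{\left(x \right)} = \frac{72}{x}$
$\left(47174 + B{\left(t{\left(4,-9 \right)} \right)}\right) \left(-45456 - 49883\right) = \left(47174 + \frac{72}{- \frac{5}{-9} + \frac{6}{4}}\right) \left(-45456 - 49883\right) = \left(47174 + \frac{72}{\left(-5\right) \left(- \frac{1}{9}\right) + 6 \cdot \frac{1}{4}}\right) \left(-95339\right) = \left(47174 + \frac{72}{\frac{5}{9} + \frac{3}{2}}\right) \left(-95339\right) = \left(47174 + \frac{72}{\frac{37}{18}}\right) \left(-95339\right) = \left(47174 + 72 \cdot \frac{18}{37}\right) \left(-95339\right) = \left(47174 + \frac{1296}{37}\right) \left(-95339\right) = \frac{1746734}{37} \left(-95339\right) = - \frac{166531872826}{37}$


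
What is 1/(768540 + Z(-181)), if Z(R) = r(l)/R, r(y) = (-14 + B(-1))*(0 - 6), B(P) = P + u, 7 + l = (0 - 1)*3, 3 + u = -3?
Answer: 181/139105614 ≈ 1.3012e-6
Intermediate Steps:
u = -6 (u = -3 - 3 = -6)
l = -10 (l = -7 + (0 - 1)*3 = -7 - 1*3 = -7 - 3 = -10)
B(P) = -6 + P (B(P) = P - 6 = -6 + P)
r(y) = 126 (r(y) = (-14 + (-6 - 1))*(0 - 6) = (-14 - 7)*(-6) = -21*(-6) = 126)
Z(R) = 126/R
1/(768540 + Z(-181)) = 1/(768540 + 126/(-181)) = 1/(768540 + 126*(-1/181)) = 1/(768540 - 126/181) = 1/(139105614/181) = 181/139105614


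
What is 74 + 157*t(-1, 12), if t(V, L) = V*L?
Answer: -1810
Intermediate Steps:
t(V, L) = L*V
74 + 157*t(-1, 12) = 74 + 157*(12*(-1)) = 74 + 157*(-12) = 74 - 1884 = -1810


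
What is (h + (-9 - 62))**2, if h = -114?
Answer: 34225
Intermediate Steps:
(h + (-9 - 62))**2 = (-114 + (-9 - 62))**2 = (-114 - 71)**2 = (-185)**2 = 34225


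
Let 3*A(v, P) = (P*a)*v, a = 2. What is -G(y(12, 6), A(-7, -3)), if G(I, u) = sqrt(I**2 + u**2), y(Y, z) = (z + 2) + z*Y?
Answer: -2*sqrt(1649) ≈ -81.216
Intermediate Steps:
A(v, P) = 2*P*v/3 (A(v, P) = ((P*2)*v)/3 = ((2*P)*v)/3 = (2*P*v)/3 = 2*P*v/3)
y(Y, z) = 2 + z + Y*z (y(Y, z) = (2 + z) + Y*z = 2 + z + Y*z)
-G(y(12, 6), A(-7, -3)) = -sqrt((2 + 6 + 12*6)**2 + ((2/3)*(-3)*(-7))**2) = -sqrt((2 + 6 + 72)**2 + 14**2) = -sqrt(80**2 + 196) = -sqrt(6400 + 196) = -sqrt(6596) = -2*sqrt(1649)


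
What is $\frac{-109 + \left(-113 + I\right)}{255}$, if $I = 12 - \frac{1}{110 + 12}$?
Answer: $- \frac{25621}{31110} \approx -0.82356$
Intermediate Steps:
$I = \frac{1463}{122}$ ($I = 12 - \frac{1}{122} = \frac{1463}{122} \approx 11.992$)
$\frac{-109 + \left(-113 + I\right)}{255} = \frac{-109 + \left(-113 + \frac{1463}{122}\right)}{255} = \frac{-109 - \frac{12323}{122}}{255} = \frac{1}{255} \left(- \frac{25621}{122}\right) = - \frac{25621}{31110}$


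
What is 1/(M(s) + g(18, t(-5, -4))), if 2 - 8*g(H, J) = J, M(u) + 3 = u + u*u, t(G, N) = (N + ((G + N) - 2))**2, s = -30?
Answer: 8/6713 ≈ 0.0011917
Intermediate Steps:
t(G, N) = (-2 + G + 2*N)**2 (t(G, N) = (N + (-2 + G + N))**2 = (-2 + G + 2*N)**2)
M(u) = -3 + u + u**2 (M(u) = -3 + (u + u*u) = -3 + (u + u**2) = -3 + u + u**2)
g(H, J) = 1/4 - J/8
1/(M(s) + g(18, t(-5, -4))) = 1/((-3 - 30 + (-30)**2) + (1/4 - (-2 - 5 + 2*(-4))**2/8)) = 1/((-3 - 30 + 900) + (1/4 - (-2 - 5 - 8)**2/8)) = 1/(867 + (1/4 - 1/8*(-15)**2)) = 1/(867 + (1/4 - 1/8*225)) = 1/(867 + (1/4 - 225/8)) = 1/(867 - 223/8) = 1/(6713/8) = 8/6713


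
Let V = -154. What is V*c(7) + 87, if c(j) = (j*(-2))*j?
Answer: 15179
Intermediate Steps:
c(j) = -2*j² (c(j) = (-2*j)*j = -2*j²)
V*c(7) + 87 = -(-308)*7² + 87 = -(-308)*49 + 87 = -154*(-98) + 87 = 15092 + 87 = 15179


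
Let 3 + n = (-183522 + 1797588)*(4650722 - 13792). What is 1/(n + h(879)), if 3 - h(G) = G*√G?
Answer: 2494770352460/18671637334540177657770987 + 293*√879/18671637334540177657770987 ≈ 1.3361e-13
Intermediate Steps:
h(G) = 3 - G^(3/2) (h(G) = 3 - G*√G = 3 - G^(3/2))
n = 7484311057377 (n = -3 + (-183522 + 1797588)*(4650722 - 13792) = -3 + 1614066*4636930 = -3 + 7484311057380 = 7484311057377)
1/(n + h(879)) = 1/(7484311057377 + (3 - 879^(3/2))) = 1/(7484311057377 + (3 - 879*√879)) = 1/(7484311057380 - 879*√879)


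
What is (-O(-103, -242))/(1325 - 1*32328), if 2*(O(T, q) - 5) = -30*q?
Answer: 3635/31003 ≈ 0.11725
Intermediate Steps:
O(T, q) = 5 - 15*q (O(T, q) = 5 + (-30*q)/2 = 5 - 15*q)
(-O(-103, -242))/(1325 - 1*32328) = (-(5 - 15*(-242)))/(1325 - 1*32328) = (-(5 + 3630))/(1325 - 32328) = -1*3635/(-31003) = -3635*(-1/31003) = 3635/31003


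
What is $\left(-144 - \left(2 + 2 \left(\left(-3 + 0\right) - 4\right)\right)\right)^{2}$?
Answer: $17424$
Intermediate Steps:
$\left(-144 - \left(2 + 2 \left(\left(-3 + 0\right) - 4\right)\right)\right)^{2} = \left(-144 - \left(2 + 2 \left(-3 - 4\right)\right)\right)^{2} = \left(-144 - -12\right)^{2} = \left(-144 + \left(-2 + 14\right)\right)^{2} = \left(-144 + 12\right)^{2} = \left(-132\right)^{2} = 17424$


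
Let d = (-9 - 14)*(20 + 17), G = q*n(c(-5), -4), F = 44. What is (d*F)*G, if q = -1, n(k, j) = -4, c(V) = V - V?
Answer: -149776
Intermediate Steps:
c(V) = 0
G = 4 (G = -1*(-4) = 4)
d = -851 (d = -23*37 = -851)
(d*F)*G = -851*44*4 = -37444*4 = -149776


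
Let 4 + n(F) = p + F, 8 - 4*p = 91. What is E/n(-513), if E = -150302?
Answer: 601208/2151 ≈ 279.50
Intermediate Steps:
p = -83/4 (p = 2 - ¼*91 = 2 - 91/4 = -83/4 ≈ -20.750)
n(F) = -99/4 + F (n(F) = -4 + (-83/4 + F) = -99/4 + F)
E/n(-513) = -150302/(-99/4 - 513) = -150302/(-2151/4) = -150302*(-4/2151) = 601208/2151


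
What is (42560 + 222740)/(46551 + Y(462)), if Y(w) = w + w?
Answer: 10612/1899 ≈ 5.5882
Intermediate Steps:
Y(w) = 2*w
(42560 + 222740)/(46551 + Y(462)) = (42560 + 222740)/(46551 + 2*462) = 265300/(46551 + 924) = 265300/47475 = 265300*(1/47475) = 10612/1899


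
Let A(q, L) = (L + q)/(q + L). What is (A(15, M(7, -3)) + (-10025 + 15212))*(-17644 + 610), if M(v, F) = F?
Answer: -88372392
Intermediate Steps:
A(q, L) = 1 (A(q, L) = (L + q)/(L + q) = 1)
(A(15, M(7, -3)) + (-10025 + 15212))*(-17644 + 610) = (1 + (-10025 + 15212))*(-17644 + 610) = (1 + 5187)*(-17034) = 5188*(-17034) = -88372392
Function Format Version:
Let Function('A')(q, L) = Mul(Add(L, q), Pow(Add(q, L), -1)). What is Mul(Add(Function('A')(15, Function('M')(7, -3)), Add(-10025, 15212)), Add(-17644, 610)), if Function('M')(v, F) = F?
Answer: -88372392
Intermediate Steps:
Function('A')(q, L) = 1 (Function('A')(q, L) = Mul(Add(L, q), Pow(Add(L, q), -1)) = 1)
Mul(Add(Function('A')(15, Function('M')(7, -3)), Add(-10025, 15212)), Add(-17644, 610)) = Mul(Add(1, Add(-10025, 15212)), Add(-17644, 610)) = Mul(Add(1, 5187), -17034) = Mul(5188, -17034) = -88372392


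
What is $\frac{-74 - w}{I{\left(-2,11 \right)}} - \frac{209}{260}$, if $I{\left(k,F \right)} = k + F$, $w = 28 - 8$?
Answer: $- \frac{26321}{2340} \approx -11.248$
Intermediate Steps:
$w = 20$ ($w = 28 - 8 = 20$)
$I{\left(k,F \right)} = F + k$
$\frac{-74 - w}{I{\left(-2,11 \right)}} - \frac{209}{260} = \frac{-74 - 20}{11 - 2} - \frac{209}{260} = \frac{-74 - 20}{9} - \frac{209}{260} = \left(-94\right) \frac{1}{9} - \frac{209}{260} = - \frac{94}{9} - \frac{209}{260} = - \frac{26321}{2340}$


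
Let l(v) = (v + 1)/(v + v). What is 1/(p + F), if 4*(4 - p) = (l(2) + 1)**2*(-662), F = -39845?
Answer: -32/1258693 ≈ -2.5423e-5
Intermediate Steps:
l(v) = (1 + v)/(2*v) (l(v) = (1 + v)/((2*v)) = (1 + v)*(1/(2*v)) = (1 + v)/(2*v))
p = 16347/32 (p = 4 - ((1/2)*(1 + 2)/2 + 1)**2*(-662)/4 = 4 - ((1/2)*(1/2)*3 + 1)**2*(-662)/4 = 4 - (3/4 + 1)**2*(-662)/4 = 4 - (7/4)**2*(-662)/4 = 4 - 49*(-662)/64 = 4 - 1/4*(-16219/8) = 4 + 16219/32 = 16347/32 ≈ 510.84)
1/(p + F) = 1/(16347/32 - 39845) = 1/(-1258693/32) = -32/1258693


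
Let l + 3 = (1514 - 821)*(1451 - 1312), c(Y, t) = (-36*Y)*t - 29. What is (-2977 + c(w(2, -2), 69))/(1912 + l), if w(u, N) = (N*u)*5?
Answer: 23337/49118 ≈ 0.47512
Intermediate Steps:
w(u, N) = 5*N*u
c(Y, t) = -29 - 36*Y*t (c(Y, t) = -36*Y*t - 29 = -29 - 36*Y*t)
l = 96324 (l = -3 + (1514 - 821)*(1451 - 1312) = -3 + 693*139 = -3 + 96327 = 96324)
(-2977 + c(w(2, -2), 69))/(1912 + l) = (-2977 + (-29 - 36*5*(-2)*2*69))/(1912 + 96324) = (-2977 + (-29 - 36*(-20)*69))/98236 = (-2977 + (-29 + 49680))*(1/98236) = (-2977 + 49651)*(1/98236) = 46674*(1/98236) = 23337/49118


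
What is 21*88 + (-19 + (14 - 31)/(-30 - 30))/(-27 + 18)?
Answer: 999043/540 ≈ 1850.1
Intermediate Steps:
21*88 + (-19 + (14 - 31)/(-30 - 30))/(-27 + 18) = 1848 + (-19 - 17/(-60))/(-9) = 1848 + (-19 - 17*(-1/60))*(-1/9) = 1848 + (-19 + 17/60)*(-1/9) = 1848 - 1123/60*(-1/9) = 1848 + 1123/540 = 999043/540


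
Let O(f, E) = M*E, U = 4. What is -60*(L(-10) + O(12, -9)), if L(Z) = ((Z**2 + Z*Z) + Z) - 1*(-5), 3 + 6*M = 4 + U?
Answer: -11250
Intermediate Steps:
M = 5/6 (M = -1/2 + (4 + 4)/6 = -1/2 + (1/6)*8 = -1/2 + 4/3 = 5/6 ≈ 0.83333)
O(f, E) = 5*E/6
L(Z) = 5 + Z + 2*Z**2 (L(Z) = ((Z**2 + Z**2) + Z) + 5 = (2*Z**2 + Z) + 5 = (Z + 2*Z**2) + 5 = 5 + Z + 2*Z**2)
-60*(L(-10) + O(12, -9)) = -60*((5 - 10 + 2*(-10)**2) + (5/6)*(-9)) = -60*((5 - 10 + 2*100) - 15/2) = -60*((5 - 10 + 200) - 15/2) = -60*(195 - 15/2) = -60*375/2 = -11250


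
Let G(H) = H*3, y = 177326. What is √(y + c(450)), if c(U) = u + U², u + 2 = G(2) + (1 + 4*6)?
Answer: √379855 ≈ 616.32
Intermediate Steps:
G(H) = 3*H
u = 29 (u = -2 + (3*2 + (1 + 4*6)) = -2 + (6 + (1 + 24)) = -2 + (6 + 25) = -2 + 31 = 29)
c(U) = 29 + U²
√(y + c(450)) = √(177326 + (29 + 450²)) = √(177326 + (29 + 202500)) = √(177326 + 202529) = √379855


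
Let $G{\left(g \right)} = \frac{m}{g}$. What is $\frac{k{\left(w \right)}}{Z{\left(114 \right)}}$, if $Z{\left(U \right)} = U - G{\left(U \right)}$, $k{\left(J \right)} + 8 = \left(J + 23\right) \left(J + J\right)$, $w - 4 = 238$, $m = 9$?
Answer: $\frac{4873576}{4329} \approx 1125.8$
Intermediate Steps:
$G{\left(g \right)} = \frac{9}{g}$
$w = 242$ ($w = 4 + 238 = 242$)
$k{\left(J \right)} = -8 + 2 J \left(23 + J\right)$ ($k{\left(J \right)} = -8 + \left(J + 23\right) \left(J + J\right) = -8 + \left(23 + J\right) 2 J = -8 + 2 J \left(23 + J\right)$)
$Z{\left(U \right)} = U - \frac{9}{U}$
$\frac{k{\left(w \right)}}{Z{\left(114 \right)}} = \frac{-8 + 2 \cdot 242^{2} + 46 \cdot 242}{114 - \frac{9}{114}} = \frac{-8 + 2 \cdot 58564 + 11132}{114 - \frac{3}{38}} = \frac{-8 + 117128 + 11132}{114 - \frac{3}{38}} = \frac{128252}{\frac{4329}{38}} = 128252 \cdot \frac{38}{4329} = \frac{4873576}{4329}$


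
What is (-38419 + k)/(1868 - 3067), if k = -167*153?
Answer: 63970/1199 ≈ 53.353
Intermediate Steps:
k = -25551
(-38419 + k)/(1868 - 3067) = (-38419 - 25551)/(1868 - 3067) = -63970/(-1199) = -63970*(-1/1199) = 63970/1199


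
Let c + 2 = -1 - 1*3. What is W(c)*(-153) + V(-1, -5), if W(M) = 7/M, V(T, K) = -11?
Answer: 335/2 ≈ 167.50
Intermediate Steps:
c = -6 (c = -2 + (-1 - 1*3) = -2 + (-1 - 3) = -2 - 4 = -6)
W(c)*(-153) + V(-1, -5) = (7/(-6))*(-153) - 11 = (7*(-⅙))*(-153) - 11 = -7/6*(-153) - 11 = 357/2 - 11 = 335/2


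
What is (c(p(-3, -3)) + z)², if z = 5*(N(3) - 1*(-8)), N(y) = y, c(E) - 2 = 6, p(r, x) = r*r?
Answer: 3969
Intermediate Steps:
p(r, x) = r²
c(E) = 8 (c(E) = 2 + 6 = 8)
z = 55 (z = 5*(3 - 1*(-8)) = 5*(3 + 8) = 5*11 = 55)
(c(p(-3, -3)) + z)² = (8 + 55)² = 63² = 3969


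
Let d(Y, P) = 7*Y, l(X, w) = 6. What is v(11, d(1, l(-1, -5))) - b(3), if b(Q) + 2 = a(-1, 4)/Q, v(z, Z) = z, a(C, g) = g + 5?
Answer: 10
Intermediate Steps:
a(C, g) = 5 + g
b(Q) = -2 + 9/Q (b(Q) = -2 + (5 + 4)/Q = -2 + 9/Q)
v(11, d(1, l(-1, -5))) - b(3) = 11 - (-2 + 9/3) = 11 - (-2 + 9*(1/3)) = 11 - (-2 + 3) = 11 - 1*1 = 11 - 1 = 10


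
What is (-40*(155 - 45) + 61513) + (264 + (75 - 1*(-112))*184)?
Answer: 91785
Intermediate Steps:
(-40*(155 - 45) + 61513) + (264 + (75 - 1*(-112))*184) = (-40*110 + 61513) + (264 + (75 + 112)*184) = (-4400 + 61513) + (264 + 187*184) = 57113 + (264 + 34408) = 57113 + 34672 = 91785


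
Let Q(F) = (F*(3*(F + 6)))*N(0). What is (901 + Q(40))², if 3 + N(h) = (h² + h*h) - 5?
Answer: 1871341081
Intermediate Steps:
N(h) = -8 + 2*h² (N(h) = -3 + ((h² + h*h) - 5) = -3 + ((h² + h²) - 5) = -3 + (2*h² - 5) = -3 + (-5 + 2*h²) = -8 + 2*h²)
Q(F) = -8*F*(18 + 3*F) (Q(F) = (F*(3*(F + 6)))*(-8 + 2*0²) = (F*(3*(6 + F)))*(-8 + 2*0) = (F*(18 + 3*F))*(-8 + 0) = (F*(18 + 3*F))*(-8) = -8*F*(18 + 3*F))
(901 + Q(40))² = (901 - 24*40*(6 + 40))² = (901 - 24*40*46)² = (901 - 44160)² = (-43259)² = 1871341081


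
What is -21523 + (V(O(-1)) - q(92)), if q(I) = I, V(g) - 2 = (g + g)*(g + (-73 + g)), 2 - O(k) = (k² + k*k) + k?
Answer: -21755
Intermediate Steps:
O(k) = 2 - k - 2*k² (O(k) = 2 - ((k² + k*k) + k) = 2 - ((k² + k²) + k) = 2 - (2*k² + k) = 2 - (k + 2*k²) = 2 + (-k - 2*k²) = 2 - k - 2*k²)
V(g) = 2 + 2*g*(-73 + 2*g) (V(g) = 2 + (g + g)*(g + (-73 + g)) = 2 + (2*g)*(-73 + 2*g) = 2 + 2*g*(-73 + 2*g))
-21523 + (V(O(-1)) - q(92)) = -21523 + ((2 - 146*(2 - 1*(-1) - 2*(-1)²) + 4*(2 - 1*(-1) - 2*(-1)²)²) - 1*92) = -21523 + ((2 - 146*(2 + 1 - 2*1) + 4*(2 + 1 - 2*1)²) - 92) = -21523 + ((2 - 146*(2 + 1 - 2) + 4*(2 + 1 - 2)²) - 92) = -21523 + ((2 - 146*1 + 4*1²) - 92) = -21523 + ((2 - 146 + 4*1) - 92) = -21523 + ((2 - 146 + 4) - 92) = -21523 + (-140 - 92) = -21523 - 232 = -21755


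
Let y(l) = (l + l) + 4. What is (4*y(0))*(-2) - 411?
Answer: -443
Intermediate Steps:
y(l) = 4 + 2*l (y(l) = 2*l + 4 = 4 + 2*l)
(4*y(0))*(-2) - 411 = (4*(4 + 2*0))*(-2) - 411 = (4*(4 + 0))*(-2) - 411 = (4*4)*(-2) - 411 = 16*(-2) - 411 = -32 - 411 = -443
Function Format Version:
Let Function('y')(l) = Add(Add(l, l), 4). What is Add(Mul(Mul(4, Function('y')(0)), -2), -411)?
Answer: -443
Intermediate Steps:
Function('y')(l) = Add(4, Mul(2, l)) (Function('y')(l) = Add(Mul(2, l), 4) = Add(4, Mul(2, l)))
Add(Mul(Mul(4, Function('y')(0)), -2), -411) = Add(Mul(Mul(4, Add(4, Mul(2, 0))), -2), -411) = Add(Mul(Mul(4, Add(4, 0)), -2), -411) = Add(Mul(Mul(4, 4), -2), -411) = Add(Mul(16, -2), -411) = Add(-32, -411) = -443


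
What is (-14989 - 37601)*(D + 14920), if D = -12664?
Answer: -118643040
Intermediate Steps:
(-14989 - 37601)*(D + 14920) = (-14989 - 37601)*(-12664 + 14920) = -52590*2256 = -118643040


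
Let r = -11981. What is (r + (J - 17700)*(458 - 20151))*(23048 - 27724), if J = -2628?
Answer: -1871837042348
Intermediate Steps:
(r + (J - 17700)*(458 - 20151))*(23048 - 27724) = (-11981 + (-2628 - 17700)*(458 - 20151))*(23048 - 27724) = (-11981 - 20328*(-19693))*(-4676) = (-11981 + 400319304)*(-4676) = 400307323*(-4676) = -1871837042348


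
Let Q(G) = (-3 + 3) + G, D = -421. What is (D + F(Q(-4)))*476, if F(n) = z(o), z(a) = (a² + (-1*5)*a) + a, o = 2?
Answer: -202300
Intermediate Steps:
Q(G) = G (Q(G) = 0 + G = G)
z(a) = a² - 4*a (z(a) = (a² - 5*a) + a = a² - 4*a)
F(n) = -4 (F(n) = 2*(-4 + 2) = 2*(-2) = -4)
(D + F(Q(-4)))*476 = (-421 - 4)*476 = -425*476 = -202300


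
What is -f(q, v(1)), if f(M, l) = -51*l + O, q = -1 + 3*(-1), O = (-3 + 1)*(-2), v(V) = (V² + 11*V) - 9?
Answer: 149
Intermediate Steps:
v(V) = -9 + V² + 11*V
O = 4 (O = -2*(-2) = 4)
q = -4 (q = -1 - 3 = -4)
f(M, l) = 4 - 51*l (f(M, l) = -51*l + 4 = 4 - 51*l)
-f(q, v(1)) = -(4 - 51*(-9 + 1² + 11*1)) = -(4 - 51*(-9 + 1 + 11)) = -(4 - 51*3) = -(4 - 153) = -1*(-149) = 149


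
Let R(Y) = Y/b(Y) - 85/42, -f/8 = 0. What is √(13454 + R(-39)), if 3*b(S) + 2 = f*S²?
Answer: 2*√1489530/21 ≈ 116.23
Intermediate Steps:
f = 0 (f = -8*0 = 0)
b(S) = -⅔ (b(S) = -⅔ + (0*S²)/3 = -⅔ + (⅓)*0 = -⅔ + 0 = -⅔)
R(Y) = -85/42 - 3*Y/2 (R(Y) = Y/(-⅔) - 85/42 = Y*(-3/2) - 85*1/42 = -3*Y/2 - 85/42 = -85/42 - 3*Y/2)
√(13454 + R(-39)) = √(13454 + (-85/42 - 3/2*(-39))) = √(13454 + (-85/42 + 117/2)) = √(13454 + 1186/21) = √(283720/21) = 2*√1489530/21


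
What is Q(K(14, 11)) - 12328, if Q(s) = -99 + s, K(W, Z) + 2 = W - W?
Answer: -12429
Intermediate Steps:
K(W, Z) = -2 (K(W, Z) = -2 + (W - W) = -2 + 0 = -2)
Q(K(14, 11)) - 12328 = (-99 - 2) - 12328 = -101 - 12328 = -12429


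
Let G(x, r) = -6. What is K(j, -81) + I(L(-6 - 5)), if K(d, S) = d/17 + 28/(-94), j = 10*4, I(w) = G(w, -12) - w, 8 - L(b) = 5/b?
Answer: -108979/8789 ≈ -12.399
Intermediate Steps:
L(b) = 8 - 5/b
I(w) = -6 - w
j = 40
K(d, S) = -14/47 + d/17 (K(d, S) = d*(1/17) + 28*(-1/94) = d/17 - 14/47 = -14/47 + d/17)
K(j, -81) + I(L(-6 - 5)) = (-14/47 + (1/17)*40) + (-6 - (8 - 5/(-6 - 5))) = (-14/47 + 40/17) + (-6 - (8 - 5/(-11))) = 1642/799 + (-6 - (8 - 5*(-1/11))) = 1642/799 + (-6 - (8 + 5/11)) = 1642/799 + (-6 - 1*93/11) = 1642/799 + (-6 - 93/11) = 1642/799 - 159/11 = -108979/8789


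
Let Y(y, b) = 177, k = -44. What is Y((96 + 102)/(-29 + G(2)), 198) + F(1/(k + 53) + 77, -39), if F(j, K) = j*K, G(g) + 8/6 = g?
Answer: -8491/3 ≈ -2830.3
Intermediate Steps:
G(g) = -4/3 + g
F(j, K) = K*j
Y((96 + 102)/(-29 + G(2)), 198) + F(1/(k + 53) + 77, -39) = 177 - 39*(1/(-44 + 53) + 77) = 177 - 39*(1/9 + 77) = 177 - 39*694/9 = 177 - 9022/3 = -8491/3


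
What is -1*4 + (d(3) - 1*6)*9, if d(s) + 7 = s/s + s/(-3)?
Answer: -121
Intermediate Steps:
d(s) = -6 - s/3 (d(s) = -7 + (s/s + s/(-3)) = -7 + (1 + s*(-⅓)) = -7 + (1 - s/3) = -6 - s/3)
-1*4 + (d(3) - 1*6)*9 = -1*4 + ((-6 - ⅓*3) - 1*6)*9 = -4 + ((-6 - 1) - 6)*9 = -4 + (-7 - 6)*9 = -4 - 13*9 = -4 - 117 = -121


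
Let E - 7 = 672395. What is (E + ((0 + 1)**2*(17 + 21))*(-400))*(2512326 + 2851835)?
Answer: 3525337337522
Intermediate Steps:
E = 672402 (E = 7 + 672395 = 672402)
(E + ((0 + 1)**2*(17 + 21))*(-400))*(2512326 + 2851835) = (672402 + ((0 + 1)**2*(17 + 21))*(-400))*(2512326 + 2851835) = (672402 + (1**2*38)*(-400))*5364161 = (672402 + (1*38)*(-400))*5364161 = (672402 + 38*(-400))*5364161 = (672402 - 15200)*5364161 = 657202*5364161 = 3525337337522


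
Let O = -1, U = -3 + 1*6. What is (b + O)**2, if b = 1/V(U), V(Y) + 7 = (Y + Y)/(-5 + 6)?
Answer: 4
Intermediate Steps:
U = 3 (U = -3 + 6 = 3)
V(Y) = -7 + 2*Y (V(Y) = -7 + (Y + Y)/(-5 + 6) = -7 + (2*Y)/1 = -7 + (2*Y)*1 = -7 + 2*Y)
b = -1 (b = 1/(-7 + 2*3) = 1/(-7 + 6) = 1/(-1) = -1)
(b + O)**2 = (-1 - 1)**2 = (-2)**2 = 4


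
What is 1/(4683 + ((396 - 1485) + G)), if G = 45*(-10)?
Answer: 1/3144 ≈ 0.00031807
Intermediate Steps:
G = -450
1/(4683 + ((396 - 1485) + G)) = 1/(4683 + ((396 - 1485) - 450)) = 1/(4683 + (-1089 - 450)) = 1/(4683 - 1539) = 1/3144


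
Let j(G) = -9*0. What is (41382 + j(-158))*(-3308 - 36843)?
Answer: -1661528682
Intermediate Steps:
j(G) = 0
(41382 + j(-158))*(-3308 - 36843) = (41382 + 0)*(-3308 - 36843) = 41382*(-40151) = -1661528682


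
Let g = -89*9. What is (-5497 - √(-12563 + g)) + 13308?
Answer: 7811 - 2*I*√3341 ≈ 7811.0 - 115.6*I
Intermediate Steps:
g = -801
(-5497 - √(-12563 + g)) + 13308 = (-5497 - √(-12563 - 801)) + 13308 = (-5497 - √(-13364)) + 13308 = (-5497 - 2*I*√3341) + 13308 = 7811 - 2*I*√3341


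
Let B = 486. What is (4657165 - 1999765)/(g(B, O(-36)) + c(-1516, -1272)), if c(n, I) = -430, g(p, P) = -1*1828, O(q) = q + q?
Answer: -1328700/1129 ≈ -1176.9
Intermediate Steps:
O(q) = 2*q
g(p, P) = -1828
(4657165 - 1999765)/(g(B, O(-36)) + c(-1516, -1272)) = (4657165 - 1999765)/(-1828 - 430) = 2657400/(-2258) = 2657400*(-1/2258) = -1328700/1129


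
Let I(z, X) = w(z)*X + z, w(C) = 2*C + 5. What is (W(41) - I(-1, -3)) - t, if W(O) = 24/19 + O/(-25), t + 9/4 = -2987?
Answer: 5697859/1900 ≈ 2998.9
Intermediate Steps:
w(C) = 5 + 2*C
I(z, X) = z + X*(5 + 2*z) (I(z, X) = (5 + 2*z)*X + z = X*(5 + 2*z) + z = z + X*(5 + 2*z))
t = -11957/4 (t = -9/4 - 2987 = -11957/4 ≈ -2989.3)
W(O) = 24/19 - O/25 (W(O) = 24*(1/19) + O*(-1/25) = 24/19 - O/25)
(W(41) - I(-1, -3)) - t = ((24/19 - 1/25*41) - (-1 - 3*(5 + 2*(-1)))) - 1*(-11957/4) = ((24/19 - 41/25) - (-1 - 3*(5 - 2))) + 11957/4 = (-179/475 - (-1 - 3*3)) + 11957/4 = (-179/475 - (-1 - 9)) + 11957/4 = (-179/475 - 1*(-10)) + 11957/4 = (-179/475 + 10) + 11957/4 = 4571/475 + 11957/4 = 5697859/1900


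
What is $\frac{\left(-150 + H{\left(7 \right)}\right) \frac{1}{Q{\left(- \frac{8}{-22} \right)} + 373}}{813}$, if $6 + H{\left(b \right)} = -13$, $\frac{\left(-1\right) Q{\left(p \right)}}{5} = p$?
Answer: $- \frac{1859}{3319479} \approx -0.00056003$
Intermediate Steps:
$Q{\left(p \right)} = - 5 p$
$H{\left(b \right)} = -19$ ($H{\left(b \right)} = -6 - 13 = -19$)
$\frac{\left(-150 + H{\left(7 \right)}\right) \frac{1}{Q{\left(- \frac{8}{-22} \right)} + 373}}{813} = \frac{\left(-150 - 19\right) \frac{1}{- 5 \left(- \frac{8}{-22}\right) + 373}}{813} = - \frac{169}{- 5 \left(\left(-8\right) \left(- \frac{1}{22}\right)\right) + 373} \cdot \frac{1}{813} = - \frac{169}{\left(-5\right) \frac{4}{11} + 373} \cdot \frac{1}{813} = - \frac{169}{- \frac{20}{11} + 373} \cdot \frac{1}{813} = - \frac{169}{\frac{4083}{11}} \cdot \frac{1}{813} = \left(-169\right) \frac{11}{4083} \cdot \frac{1}{813} = \left(- \frac{1859}{4083}\right) \frac{1}{813} = - \frac{1859}{3319479}$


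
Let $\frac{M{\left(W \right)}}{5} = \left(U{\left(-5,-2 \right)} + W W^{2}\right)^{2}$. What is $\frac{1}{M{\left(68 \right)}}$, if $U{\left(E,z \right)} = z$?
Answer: $\frac{1}{494331124500} \approx 2.0229 \cdot 10^{-12}$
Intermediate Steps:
$M{\left(W \right)} = 5 \left(-2 + W^{3}\right)^{2}$ ($M{\left(W \right)} = 5 \left(-2 + W W^{2}\right)^{2} = 5 \left(-2 + W^{3}\right)^{2}$)
$\frac{1}{M{\left(68 \right)}} = \frac{1}{5 \left(-2 + 68^{3}\right)^{2}} = \frac{1}{5 \left(-2 + 314432\right)^{2}} = \frac{1}{5 \cdot 314430^{2}} = \frac{1}{5 \cdot 98866224900} = \frac{1}{494331124500}$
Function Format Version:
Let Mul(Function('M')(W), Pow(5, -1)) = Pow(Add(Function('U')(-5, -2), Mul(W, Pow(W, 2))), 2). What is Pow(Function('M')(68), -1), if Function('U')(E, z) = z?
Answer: Rational(1, 494331124500) ≈ 2.0229e-12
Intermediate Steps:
Function('M')(W) = Mul(5, Pow(Add(-2, Pow(W, 3)), 2)) (Function('M')(W) = Mul(5, Pow(Add(-2, Mul(W, Pow(W, 2))), 2)) = Mul(5, Pow(Add(-2, Pow(W, 3)), 2)))
Pow(Function('M')(68), -1) = Pow(Mul(5, Pow(Add(-2, Pow(68, 3)), 2)), -1) = Pow(Mul(5, Pow(Add(-2, 314432), 2)), -1) = Pow(Mul(5, Pow(314430, 2)), -1) = Pow(Mul(5, 98866224900), -1) = Pow(494331124500, -1) = Rational(1, 494331124500)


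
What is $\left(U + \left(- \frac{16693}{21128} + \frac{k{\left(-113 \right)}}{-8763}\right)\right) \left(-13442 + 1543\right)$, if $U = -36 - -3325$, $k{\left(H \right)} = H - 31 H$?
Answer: $- \frac{2414397910062361}{61714888} \approx -3.9122 \cdot 10^{7}$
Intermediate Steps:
$k{\left(H \right)} = - 30 H$
$U = 3289$ ($U = -36 + 3325 = 3289$)
$\left(U + \left(- \frac{16693}{21128} + \frac{k{\left(-113 \right)}}{-8763}\right)\right) \left(-13442 + 1543\right) = \left(3289 - \left(\frac{16693}{21128} - \frac{\left(-30\right) \left(-113\right)}{-8763}\right)\right) \left(-13442 + 1543\right) = \left(3289 + \left(\left(-16693\right) \frac{1}{21128} + 3390 \left(- \frac{1}{8763}\right)\right)\right) \left(-11899\right) = \left(3289 - \frac{72634893}{61714888}\right) \left(-11899\right) = \frac{202907631739}{61714888} \left(-11899\right) = - \frac{2414397910062361}{61714888}$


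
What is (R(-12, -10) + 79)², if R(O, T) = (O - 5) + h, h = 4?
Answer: 4356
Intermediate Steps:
R(O, T) = -1 + O (R(O, T) = (O - 5) + 4 = (-5 + O) + 4 = -1 + O)
(R(-12, -10) + 79)² = ((-1 - 12) + 79)² = (-13 + 79)² = 66² = 4356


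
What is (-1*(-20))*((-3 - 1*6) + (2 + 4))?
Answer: -60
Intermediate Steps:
(-1*(-20))*((-3 - 1*6) + (2 + 4)) = 20*((-3 - 6) + 6) = 20*(-9 + 6) = 20*(-3) = -60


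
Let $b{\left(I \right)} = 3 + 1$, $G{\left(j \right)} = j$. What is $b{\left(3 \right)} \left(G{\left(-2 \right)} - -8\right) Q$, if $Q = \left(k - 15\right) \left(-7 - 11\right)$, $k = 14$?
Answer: $432$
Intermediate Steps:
$b{\left(I \right)} = 4$
$Q = 18$ ($Q = \left(14 - 15\right) \left(-7 - 11\right) = - (-7 - 11) = \left(-1\right) \left(-18\right) = 18$)
$b{\left(3 \right)} \left(G{\left(-2 \right)} - -8\right) Q = 4 \left(-2 - -8\right) 18 = 4 \left(-2 + 8\right) 18 = 4 \cdot 6 \cdot 18 = 24 \cdot 18 = 432$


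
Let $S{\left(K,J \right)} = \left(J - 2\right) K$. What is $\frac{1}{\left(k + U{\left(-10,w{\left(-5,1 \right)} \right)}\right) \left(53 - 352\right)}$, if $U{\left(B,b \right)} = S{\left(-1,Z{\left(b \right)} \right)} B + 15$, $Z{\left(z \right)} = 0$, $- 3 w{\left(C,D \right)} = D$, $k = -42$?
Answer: $\frac{1}{14053} \approx 7.1159 \cdot 10^{-5}$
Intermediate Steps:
$w{\left(C,D \right)} = - \frac{D}{3}$
$S{\left(K,J \right)} = K \left(-2 + J\right)$ ($S{\left(K,J \right)} = \left(-2 + J\right) K = K \left(-2 + J\right)$)
$U{\left(B,b \right)} = 15 + 2 B$ ($U{\left(B,b \right)} = - (-2 + 0) B + 15 = \left(-1\right) \left(-2\right) B + 15 = 2 B + 15 = 15 + 2 B$)
$\frac{1}{\left(k + U{\left(-10,w{\left(-5,1 \right)} \right)}\right) \left(53 - 352\right)} = \frac{1}{\left(-42 + \left(15 + 2 \left(-10\right)\right)\right) \left(53 - 352\right)} = \frac{1}{\left(-42 + \left(15 - 20\right)\right) \left(-299\right)} = \frac{1}{\left(-42 - 5\right) \left(-299\right)} = \frac{1}{\left(-47\right) \left(-299\right)} = \frac{1}{14053}$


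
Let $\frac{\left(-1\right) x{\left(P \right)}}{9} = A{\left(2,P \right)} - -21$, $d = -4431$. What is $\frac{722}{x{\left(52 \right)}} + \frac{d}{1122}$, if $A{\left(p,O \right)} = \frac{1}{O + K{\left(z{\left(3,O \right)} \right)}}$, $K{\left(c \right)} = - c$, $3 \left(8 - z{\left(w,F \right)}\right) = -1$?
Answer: $- \frac{2117135}{272646} \approx -7.7651$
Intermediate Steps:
$z{\left(w,F \right)} = \frac{25}{3}$ ($z{\left(w,F \right)} = 8 - - \frac{1}{3} = 8 + \frac{1}{3} = \frac{25}{3}$)
$A{\left(p,O \right)} = \frac{1}{- \frac{25}{3} + O}$ ($A{\left(p,O \right)} = \frac{1}{O - \frac{25}{3}} = \frac{1}{- \frac{25}{3} + O}$)
$x{\left(P \right)} = -189 - \frac{27}{-25 + 3 P}$ ($x{\left(P \right)} = - 9 \left(\frac{3}{-25 + 3 P} - -21\right) = - 9 \left(\frac{3}{-25 + 3 P} + 21\right) = - 9 \left(21 + \frac{3}{-25 + 3 P}\right) = -189 - \frac{27}{-25 + 3 P}$)
$\frac{722}{x{\left(52 \right)}} + \frac{d}{1122} = \frac{722}{81 \frac{1}{-25 + 3 \cdot 52} \left(58 - 364\right)} - \frac{4431}{1122} = \frac{722}{81 \frac{1}{-25 + 156} \left(58 - 364\right)} - \frac{1477}{374} = \frac{722}{81 \cdot \frac{1}{131} \left(-306\right)} - \frac{1477}{374} = \frac{722}{- \frac{24786}{131}} - \frac{1477}{374} = 722 \left(- \frac{131}{24786}\right) - \frac{1477}{374} = - \frac{47291}{12393} - \frac{1477}{374} = - \frac{2117135}{272646}$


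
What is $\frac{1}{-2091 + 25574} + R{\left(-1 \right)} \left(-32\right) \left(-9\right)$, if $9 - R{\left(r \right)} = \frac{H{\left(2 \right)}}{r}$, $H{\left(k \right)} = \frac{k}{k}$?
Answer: $\frac{67631041}{23483} \approx 2880.0$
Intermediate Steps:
$H{\left(k \right)} = 1$
$R{\left(r \right)} = 9 - \frac{1}{r}$ ($R{\left(r \right)} = 9 - 1 \frac{1}{r} = 9 - \frac{1}{r}$)
$\frac{1}{-2091 + 25574} + R{\left(-1 \right)} \left(-32\right) \left(-9\right) = \frac{1}{-2091 + 25574} + \left(9 - \frac{1}{-1}\right) \left(-32\right) \left(-9\right) = \frac{1}{23483} + \left(9 - -1\right) \left(-32\right) \left(-9\right) = \frac{1}{23483} + \left(9 + 1\right) \left(-32\right) \left(-9\right) = \frac{1}{23483} + 10 \left(-32\right) \left(-9\right) = \frac{1}{23483} - -2880 = \frac{1}{23483} + 2880 = \frac{67631041}{23483}$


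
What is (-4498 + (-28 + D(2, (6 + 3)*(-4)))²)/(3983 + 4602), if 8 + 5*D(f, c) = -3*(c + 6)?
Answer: -109086/214625 ≈ -0.50826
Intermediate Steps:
D(f, c) = -26/5 - 3*c/5 (D(f, c) = -8/5 + (-3*(c + 6))/5 = -8/5 + (-3*(6 + c))/5 = -8/5 + (-18 - 3*c)/5 = -8/5 + (-18/5 - 3*c/5) = -26/5 - 3*c/5)
(-4498 + (-28 + D(2, (6 + 3)*(-4)))²)/(3983 + 4602) = (-4498 + (-28 + (-26/5 - 3*(6 + 3)*(-4)/5))²)/(3983 + 4602) = (-4498 + (-28 + (-26/5 - 27*(-4)/5))²)/8585 = (-4498 + (-28 + (-26/5 - ⅗*(-36)))²)*(1/8585) = (-4498 + (-28 + (-26/5 + 108/5))²)*(1/8585) = (-4498 + (-28 + 82/5)²)*(1/8585) = (-4498 + (-58/5)²)*(1/8585) = (-4498 + 3364/25)*(1/8585) = -109086/25*1/8585 = -109086/214625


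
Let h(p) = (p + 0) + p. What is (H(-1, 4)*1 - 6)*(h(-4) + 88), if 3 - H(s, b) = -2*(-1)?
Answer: -400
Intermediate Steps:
H(s, b) = 1 (H(s, b) = 3 - (-2)*(-1) = 3 - 1*2 = 3 - 2 = 1)
h(p) = 2*p (h(p) = p + p = 2*p)
(H(-1, 4)*1 - 6)*(h(-4) + 88) = (1*1 - 6)*(2*(-4) + 88) = (1 - 6)*(-8 + 88) = -5*80 = -400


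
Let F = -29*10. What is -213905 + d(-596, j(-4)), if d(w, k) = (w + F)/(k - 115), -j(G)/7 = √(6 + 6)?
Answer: -2703015595/12637 - 12404*√3/12637 ≈ -2.1390e+5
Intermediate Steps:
j(G) = -14*√3 (j(G) = -7*√(6 + 6) = -14*√3)
F = -290
d(w, k) = (-290 + w)/(-115 + k) (d(w, k) = (w - 290)/(k - 115) = (-290 + w)/(-115 + k))
-213905 + d(-596, j(-4)) = -213905 + (-290 - 596)/(-115 - 14*√3) = -213905 - 886/(-115 - 14*√3)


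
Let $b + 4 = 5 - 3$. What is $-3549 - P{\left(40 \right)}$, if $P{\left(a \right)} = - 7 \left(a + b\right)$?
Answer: $-3283$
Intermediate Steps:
$b = -2$ ($b = -4 + \left(5 - 3\right) = -4 + 2 = -2$)
$P{\left(a \right)} = 14 - 7 a$ ($P{\left(a \right)} = - 7 \left(a - 2\right) = - 7 \left(-2 + a\right) = 14 - 7 a$)
$-3549 - P{\left(40 \right)} = -3549 - \left(14 - 280\right) = -3549 - -266 = -3549 + 266 = -3283$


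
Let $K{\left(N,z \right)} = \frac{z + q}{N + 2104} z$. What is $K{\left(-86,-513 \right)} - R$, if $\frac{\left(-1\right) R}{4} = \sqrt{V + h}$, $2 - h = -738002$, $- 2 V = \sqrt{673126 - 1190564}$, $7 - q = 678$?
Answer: $\frac{303696}{1009} + 2 \sqrt{2952016 - 2 i \sqrt{517438}} \approx 3737.3 - 0.83734 i$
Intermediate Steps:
$q = -671$ ($q = 7 - 678 = -671$)
$V = - \frac{i \sqrt{517438}}{2}$ ($V = - \frac{\sqrt{673126 - 1190564}}{2} = - \frac{\sqrt{-517438}}{2} = - \frac{i \sqrt{517438}}{2} \approx - 359.67 i$)
$h = 738004$ ($h = 2 - -738002 = 2 + 738002 = 738004$)
$R = - 4 \sqrt{738004 - \frac{i \sqrt{517438}}{2}}$ ($R = - 4 \sqrt{- \frac{i \sqrt{517438}}{2} + 738004} = - 4 \sqrt{738004 - \frac{i \sqrt{517438}}{2}} \approx -3436.3 + 0.83734 i$)
$K{\left(N,z \right)} = \frac{z \left(-671 + z\right)}{2104 + N}$ ($K{\left(N,z \right)} = \frac{z - 671}{N + 2104} z = \frac{-671 + z}{2104 + N} z = \frac{z \left(-671 + z\right)}{2104 + N}$)
$K{\left(-86,-513 \right)} - R = - \frac{513 \left(-671 - 513\right)}{2104 - 86} - - 2 \sqrt{2952016 - 2 i \sqrt{517438}} = \left(-513\right) \frac{1}{2018} \left(-1184\right) + 2 \sqrt{2952016 - 2 i \sqrt{517438}} = \frac{303696}{1009} + 2 \sqrt{2952016 - 2 i \sqrt{517438}}$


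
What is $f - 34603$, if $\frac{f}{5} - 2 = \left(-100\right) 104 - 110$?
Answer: $-87143$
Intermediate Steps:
$f = -52540$ ($f = 10 + 5 \left(\left(-100\right) 104 - 110\right) = 10 + 5 \left(-10400 - 110\right) = 10 + 5 \left(-10510\right) = 10 - 52550 = -52540$)
$f - 34603 = -52540 - 34603 = -87143$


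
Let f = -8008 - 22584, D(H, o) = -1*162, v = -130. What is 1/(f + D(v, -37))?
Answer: -1/30754 ≈ -3.2516e-5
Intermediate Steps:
D(H, o) = -162
f = -30592
1/(f + D(v, -37)) = 1/(-30592 - 162) = 1/(-30754) = -1/30754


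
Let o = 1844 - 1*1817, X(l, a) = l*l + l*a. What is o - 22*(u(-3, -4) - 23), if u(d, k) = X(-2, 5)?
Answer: 665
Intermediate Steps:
X(l, a) = l² + a*l
u(d, k) = -6 (u(d, k) = -2*(5 - 2) = -2*3 = -6)
o = 27 (o = 1844 - 1817 = 27)
o - 22*(u(-3, -4) - 23) = 27 - 22*(-6 - 23) = 27 - 22*(-29) = 27 - 1*(-638) = 27 + 638 = 665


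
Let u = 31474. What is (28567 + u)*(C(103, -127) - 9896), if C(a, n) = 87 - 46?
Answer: -591704055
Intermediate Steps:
C(a, n) = 41
(28567 + u)*(C(103, -127) - 9896) = (28567 + 31474)*(41 - 9896) = 60041*(-9855) = -591704055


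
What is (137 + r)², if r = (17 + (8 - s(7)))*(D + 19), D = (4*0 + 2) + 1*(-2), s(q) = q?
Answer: 229441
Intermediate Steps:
D = 0 (D = (0 + 2) - 2 = 2 - 2 = 0)
r = 342 (r = (17 + (8 - 1*7))*(0 + 19) = (17 + (8 - 7))*19 = (17 + 1)*19 = 18*19 = 342)
(137 + r)² = (137 + 342)² = 479² = 229441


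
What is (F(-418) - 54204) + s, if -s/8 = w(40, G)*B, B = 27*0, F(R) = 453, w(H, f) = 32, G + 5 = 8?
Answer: -53751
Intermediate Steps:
G = 3 (G = -5 + 8 = 3)
B = 0
s = 0 (s = -256*0 = -8*0 = 0)
(F(-418) - 54204) + s = (453 - 54204) + 0 = -53751 + 0 = -53751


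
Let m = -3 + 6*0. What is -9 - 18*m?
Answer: 45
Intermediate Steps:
m = -3 (m = -3 + 0 = -3)
-9 - 18*m = -9 - 18*(-3) = -9 + 54 = 45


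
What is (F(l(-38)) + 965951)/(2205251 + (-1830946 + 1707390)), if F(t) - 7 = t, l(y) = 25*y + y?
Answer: 192994/416339 ≈ 0.46355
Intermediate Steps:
l(y) = 26*y
F(t) = 7 + t
(F(l(-38)) + 965951)/(2205251 + (-1830946 + 1707390)) = ((7 + 26*(-38)) + 965951)/(2205251 + (-1830946 + 1707390)) = ((7 - 988) + 965951)/(2205251 - 123556) = (-981 + 965951)/2081695 = 964970*(1/2081695) = 192994/416339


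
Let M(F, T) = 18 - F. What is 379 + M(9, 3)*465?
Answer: 4564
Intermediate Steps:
379 + M(9, 3)*465 = 379 + (18 - 1*9)*465 = 379 + (18 - 9)*465 = 379 + 9*465 = 379 + 4185 = 4564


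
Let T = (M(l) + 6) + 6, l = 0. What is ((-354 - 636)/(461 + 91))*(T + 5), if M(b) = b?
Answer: -2805/92 ≈ -30.489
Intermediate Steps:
T = 12 (T = (0 + 6) + 6 = 6 + 6 = 12)
((-354 - 636)/(461 + 91))*(T + 5) = ((-354 - 636)/(461 + 91))*(12 + 5) = -990/552*17 = -990*1/552*17 = -165/92*17 = -2805/92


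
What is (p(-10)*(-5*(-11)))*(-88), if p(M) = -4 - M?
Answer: -29040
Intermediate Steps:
(p(-10)*(-5*(-11)))*(-88) = ((-4 - 1*(-10))*(-5*(-11)))*(-88) = ((-4 + 10)*55)*(-88) = (6*55)*(-88) = 330*(-88) = -29040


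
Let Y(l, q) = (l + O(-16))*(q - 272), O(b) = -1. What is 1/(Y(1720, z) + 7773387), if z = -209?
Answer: 1/6946548 ≈ 1.4396e-7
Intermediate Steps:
Y(l, q) = (-1 + l)*(-272 + q) (Y(l, q) = (l - 1)*(q - 272) = (-1 + l)*(-272 + q))
1/(Y(1720, z) + 7773387) = 1/((272 - 1*(-209) - 272*1720 + 1720*(-209)) + 7773387) = 1/((272 + 209 - 467840 - 359480) + 7773387) = 1/(-826839 + 7773387) = 1/6946548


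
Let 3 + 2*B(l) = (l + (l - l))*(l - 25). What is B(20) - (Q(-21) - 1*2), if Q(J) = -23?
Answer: -53/2 ≈ -26.500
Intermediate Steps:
B(l) = -3/2 + l*(-25 + l)/2 (B(l) = -3/2 + ((l + (l - l))*(l - 25))/2 = -3/2 + ((l + 0)*(-25 + l))/2 = -3/2 + (l*(-25 + l))/2 = -3/2 + l*(-25 + l)/2)
B(20) - (Q(-21) - 1*2) = (-3/2 + (½)*20² - 25/2*20) - (-23 - 1*2) = (-3/2 + (½)*400 - 250) - (-23 - 2) = (-3/2 + 200 - 250) - 1*(-25) = -103/2 + 25 = -53/2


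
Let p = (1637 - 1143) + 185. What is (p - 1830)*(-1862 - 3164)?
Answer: 5784926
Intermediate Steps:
p = 679 (p = 494 + 185 = 679)
(p - 1830)*(-1862 - 3164) = (679 - 1830)*(-1862 - 3164) = -1151*(-5026) = 5784926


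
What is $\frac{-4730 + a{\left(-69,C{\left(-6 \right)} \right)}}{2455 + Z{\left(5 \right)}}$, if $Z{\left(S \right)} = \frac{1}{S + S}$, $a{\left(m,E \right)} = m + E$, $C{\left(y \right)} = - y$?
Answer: $- \frac{47930}{24551} \approx -1.9523$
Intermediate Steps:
$a{\left(m,E \right)} = E + m$
$Z{\left(S \right)} = \frac{1}{2 S}$
$\frac{-4730 + a{\left(-69,C{\left(-6 \right)} \right)}}{2455 + Z{\left(5 \right)}} = \frac{-4730 - 63}{2455 + \frac{1}{2 \cdot 5}} = \frac{-4730 + \left(6 - 69\right)}{2455 + \frac{1}{2} \cdot \frac{1}{5}} = \frac{-4730 - 63}{2455 + \frac{1}{10}} = - \frac{4793}{\frac{24551}{10}} = \left(-4793\right) \frac{10}{24551} = - \frac{47930}{24551}$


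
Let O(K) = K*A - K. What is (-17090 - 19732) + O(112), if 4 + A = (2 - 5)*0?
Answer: -37382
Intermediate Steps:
A = -4 (A = -4 + (2 - 5)*0 = -4 - 3*0 = -4 + 0 = -4)
O(K) = -5*K (O(K) = K*(-4) - K = -4*K - K = -5*K)
(-17090 - 19732) + O(112) = (-17090 - 19732) - 5*112 = -36822 - 560 = -37382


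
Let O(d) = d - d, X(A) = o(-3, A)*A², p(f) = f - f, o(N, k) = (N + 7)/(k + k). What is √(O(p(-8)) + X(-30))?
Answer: 2*I*√15 ≈ 7.746*I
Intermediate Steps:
o(N, k) = (7 + N)/(2*k) (o(N, k) = (7 + N)/((2*k)) = (7 + N)*(1/(2*k)) = (7 + N)/(2*k))
p(f) = 0
X(A) = 2*A (X(A) = ((7 - 3)/(2*A))*A² = ((½)*4/A)*A² = (2/A)*A² = 2*A)
O(d) = 0
√(O(p(-8)) + X(-30)) = √(0 + 2*(-30)) = √(0 - 60) = √(-60) = 2*I*√15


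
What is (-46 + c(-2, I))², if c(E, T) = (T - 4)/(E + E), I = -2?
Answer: 7921/4 ≈ 1980.3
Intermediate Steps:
c(E, T) = (-4 + T)/(2*E) (c(E, T) = (-4 + T)/((2*E)) = (-4 + T)*(1/(2*E)) = (-4 + T)/(2*E))
(-46 + c(-2, I))² = (-46 + (½)*(-4 - 2)/(-2))² = (-46 + (½)*(-½)*(-6))² = (-46 + 3/2)² = (-89/2)² = 7921/4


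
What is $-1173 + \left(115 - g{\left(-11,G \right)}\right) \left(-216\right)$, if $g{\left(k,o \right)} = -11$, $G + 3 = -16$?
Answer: $-28389$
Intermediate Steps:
$G = -19$ ($G = -3 - 16 = -19$)
$-1173 + \left(115 - g{\left(-11,G \right)}\right) \left(-216\right) = -1173 + \left(115 - -11\right) \left(-216\right) = -1173 + \left(115 + 11\right) \left(-216\right) = -1173 + 126 \left(-216\right) = -1173 - 27216 = -28389$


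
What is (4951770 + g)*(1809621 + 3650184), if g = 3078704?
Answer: 43844822097570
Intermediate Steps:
(4951770 + g)*(1809621 + 3650184) = (4951770 + 3078704)*(1809621 + 3650184) = 8030474*5459805 = 43844822097570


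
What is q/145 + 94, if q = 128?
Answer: 13758/145 ≈ 94.883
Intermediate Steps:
q/145 + 94 = 128/145 + 94 = 13758/145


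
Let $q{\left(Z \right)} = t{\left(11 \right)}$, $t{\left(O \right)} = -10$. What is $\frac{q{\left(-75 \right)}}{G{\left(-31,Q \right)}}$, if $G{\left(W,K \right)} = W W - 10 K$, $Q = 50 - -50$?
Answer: $\frac{10}{39} \approx 0.25641$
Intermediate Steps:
$q{\left(Z \right)} = -10$
$Q = 100$ ($Q = 50 + 50 = 100$)
$G{\left(W,K \right)} = W^{2} - 10 K$
$\frac{q{\left(-75 \right)}}{G{\left(-31,Q \right)}} = - \frac{10}{\left(-31\right)^{2} - 1000} = - \frac{10}{961 - 1000} = - \frac{10}{-39} = \left(-10\right) \left(- \frac{1}{39}\right) = \frac{10}{39}$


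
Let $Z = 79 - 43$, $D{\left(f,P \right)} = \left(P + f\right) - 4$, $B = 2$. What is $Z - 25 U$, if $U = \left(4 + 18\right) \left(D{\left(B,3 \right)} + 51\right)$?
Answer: $-28564$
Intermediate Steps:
$D{\left(f,P \right)} = -4 + P + f$
$Z = 36$ ($Z = 79 - 43 = 36$)
$U = 1144$ ($U = \left(4 + 18\right) \left(\left(-4 + 3 + 2\right) + 51\right) = 22 \left(1 + 51\right) = 22 \cdot 52 = 1144$)
$Z - 25 U = 36 - 28600 = -28564$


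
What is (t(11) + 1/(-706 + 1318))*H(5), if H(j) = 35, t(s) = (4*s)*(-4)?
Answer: -3769885/612 ≈ -6159.9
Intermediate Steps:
t(s) = -16*s
(t(11) + 1/(-706 + 1318))*H(5) = (-16*11 + 1/(-706 + 1318))*35 = (-176 + 1/612)*35 = -107711/612*35 = -3769885/612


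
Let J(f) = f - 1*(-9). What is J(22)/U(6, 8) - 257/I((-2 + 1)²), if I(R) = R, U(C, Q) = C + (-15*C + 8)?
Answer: -19563/76 ≈ -257.41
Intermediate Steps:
J(f) = 9 + f (J(f) = f + 9 = 9 + f)
U(C, Q) = 8 - 14*C (U(C, Q) = C + (8 - 15*C) = 8 - 14*C)
J(22)/U(6, 8) - 257/I((-2 + 1)²) = (9 + 22)/(8 - 14*6) - 257/(-2 + 1)² = 31/(8 - 84) - 257/((-1)²) = 31/(-76) - 257/1 = 31*(-1/76) - 257*1 = -31/76 - 257 = -19563/76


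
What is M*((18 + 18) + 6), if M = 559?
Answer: 23478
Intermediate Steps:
M*((18 + 18) + 6) = 559*((18 + 18) + 6) = 559*(36 + 6) = 559*42 = 23478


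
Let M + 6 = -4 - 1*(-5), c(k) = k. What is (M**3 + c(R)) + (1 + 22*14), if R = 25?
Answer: 209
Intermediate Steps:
M = -5 (M = -6 + (-4 - 1*(-5)) = -6 + (-4 + 5) = -6 + 1 = -5)
(M**3 + c(R)) + (1 + 22*14) = ((-5)**3 + 25) + (1 + 22*14) = (-125 + 25) + (1 + 308) = -100 + 309 = 209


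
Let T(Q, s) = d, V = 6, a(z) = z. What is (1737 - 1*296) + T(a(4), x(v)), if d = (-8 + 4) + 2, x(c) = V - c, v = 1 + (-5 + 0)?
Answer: 1439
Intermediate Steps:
v = -4 (v = 1 - 5 = -4)
x(c) = 6 - c
d = -2 (d = -4 + 2 = -2)
T(Q, s) = -2
(1737 - 1*296) + T(a(4), x(v)) = (1737 - 1*296) - 2 = (1737 - 296) - 2 = 1441 - 2 = 1439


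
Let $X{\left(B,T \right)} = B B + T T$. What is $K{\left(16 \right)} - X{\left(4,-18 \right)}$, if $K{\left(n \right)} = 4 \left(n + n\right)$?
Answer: $-212$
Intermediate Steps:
$X{\left(B,T \right)} = B^{2} + T^{2}$
$K{\left(n \right)} = 8 n$ ($K{\left(n \right)} = 4 \cdot 2 n = 8 n$)
$K{\left(16 \right)} - X{\left(4,-18 \right)} = 8 \cdot 16 - \left(4^{2} + \left(-18\right)^{2}\right) = 128 - \left(16 + 324\right) = 128 - 340 = -212$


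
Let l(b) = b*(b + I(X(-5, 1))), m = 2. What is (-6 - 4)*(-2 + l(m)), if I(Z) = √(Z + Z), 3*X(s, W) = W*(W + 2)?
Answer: -20 - 20*√2 ≈ -48.284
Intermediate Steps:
X(s, W) = W*(2 + W)/3 (X(s, W) = (W*(W + 2))/3 = (W*(2 + W))/3 = W*(2 + W)/3)
I(Z) = √2*√Z (I(Z) = √(2*Z) = √2*√Z)
l(b) = b*(b + √2) (l(b) = b*(b + √2*√((⅓)*1*(2 + 1))) = b*(b + √2*√((⅓)*1*3)) = b*(b + √2*√1) = b*(b + √2*1) = b*(b + √2))
(-6 - 4)*(-2 + l(m)) = (-6 - 4)*(-2 + 2*(2 + √2)) = -10*(-2 + (4 + 2*√2)) = -10*(2 + 2*√2) = -20 - 20*√2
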